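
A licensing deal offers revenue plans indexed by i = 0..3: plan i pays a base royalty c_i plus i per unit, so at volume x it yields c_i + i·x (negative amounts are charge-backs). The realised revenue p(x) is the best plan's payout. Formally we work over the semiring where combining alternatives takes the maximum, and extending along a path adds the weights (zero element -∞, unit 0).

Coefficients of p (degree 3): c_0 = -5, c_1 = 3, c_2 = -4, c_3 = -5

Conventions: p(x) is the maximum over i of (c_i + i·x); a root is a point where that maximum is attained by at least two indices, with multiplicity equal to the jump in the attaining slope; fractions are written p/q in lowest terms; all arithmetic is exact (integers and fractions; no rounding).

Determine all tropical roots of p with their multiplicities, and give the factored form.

hull edge (i=0, c=-5) to (i=1, c=3): slope 8, span 1
hull edge (i=1, c=3) to (i=3, c=-5): slope -4, span 2
Factored form: p(x) = -5 ⊗ (x ⊕ (-8)) ⊗ (x ⊕ 4) ⊗ (x ⊕ 4)
Answer: roots = -8 (mult 1), 4 (mult 2)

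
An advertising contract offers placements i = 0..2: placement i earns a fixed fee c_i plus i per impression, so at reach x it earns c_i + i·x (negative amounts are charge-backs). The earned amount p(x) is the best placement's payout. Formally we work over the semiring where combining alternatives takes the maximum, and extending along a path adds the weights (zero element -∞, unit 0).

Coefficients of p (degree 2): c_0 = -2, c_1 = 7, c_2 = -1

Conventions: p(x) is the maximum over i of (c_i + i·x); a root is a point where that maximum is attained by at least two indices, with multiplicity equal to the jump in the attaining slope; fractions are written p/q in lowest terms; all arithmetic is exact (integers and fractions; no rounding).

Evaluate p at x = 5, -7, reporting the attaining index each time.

p(5) = max(-2+0·5=-2, 7+1·5=12, -1+2·5=9) = 12 (attained by i=1)
p(-7) = max(-2+0·(-7)=-2, 7+1·(-7)=0, -1+2·(-7)=-15) = 0 (attained by i=1)
Answer: p(5) = 12; p(-7) = 0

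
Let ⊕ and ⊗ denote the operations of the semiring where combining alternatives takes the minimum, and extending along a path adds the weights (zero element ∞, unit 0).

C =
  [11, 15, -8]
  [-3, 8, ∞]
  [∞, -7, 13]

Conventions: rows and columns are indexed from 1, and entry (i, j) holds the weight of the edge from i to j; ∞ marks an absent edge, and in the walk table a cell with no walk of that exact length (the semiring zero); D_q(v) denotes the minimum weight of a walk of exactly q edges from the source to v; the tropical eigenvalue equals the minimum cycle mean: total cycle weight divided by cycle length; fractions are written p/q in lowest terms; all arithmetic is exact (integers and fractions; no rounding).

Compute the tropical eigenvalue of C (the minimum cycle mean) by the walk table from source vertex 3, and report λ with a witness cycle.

q=0: [∞, ∞, 0]
q=1: [∞, -7, 13]
q=2: [-10, 1, 26]
q=3: [-2, 5, -18]
Optimal cycle mean attained by: cycle 1->3->2->1, total (-8) + (-7) + (-3), length 3.
Answer: λ = -6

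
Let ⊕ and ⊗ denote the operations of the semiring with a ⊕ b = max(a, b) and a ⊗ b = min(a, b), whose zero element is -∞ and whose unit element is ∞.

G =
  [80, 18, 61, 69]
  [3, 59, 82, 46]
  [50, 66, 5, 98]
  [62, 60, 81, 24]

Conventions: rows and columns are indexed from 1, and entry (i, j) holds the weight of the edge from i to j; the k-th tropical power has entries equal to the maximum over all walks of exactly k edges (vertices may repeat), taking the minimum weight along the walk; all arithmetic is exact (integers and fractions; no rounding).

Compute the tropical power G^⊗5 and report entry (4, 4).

G^⊗2:
  [80, 61, 69, 69]
  [50, 66, 59, 82]
  [62, 60, 81, 50]
  [62, 66, 61, 81]
G^⊗3:
  [80, 66, 69, 69]
  [62, 60, 81, 59]
  [62, 66, 61, 81]
  [62, 61, 81, 62]
G^⊗4:
  [80, 66, 69, 69]
  [62, 66, 61, 81]
  [62, 61, 81, 62]
  [62, 66, 62, 81]
G^⊗5:
  [80, 66, 69, 69]
  [62, 61, 81, 62]
  [62, 66, 62, 81]
  [62, 62, 81, 62]
Key observation: the optimum is the walk 4->1->1->1->1->4, with weight 62 min 80 min 80 min 80 min 69 = 62.
Optimal value attained by: walk 4->1->1->1->1->4.
Answer: (G^⊗5)[4][4] = 62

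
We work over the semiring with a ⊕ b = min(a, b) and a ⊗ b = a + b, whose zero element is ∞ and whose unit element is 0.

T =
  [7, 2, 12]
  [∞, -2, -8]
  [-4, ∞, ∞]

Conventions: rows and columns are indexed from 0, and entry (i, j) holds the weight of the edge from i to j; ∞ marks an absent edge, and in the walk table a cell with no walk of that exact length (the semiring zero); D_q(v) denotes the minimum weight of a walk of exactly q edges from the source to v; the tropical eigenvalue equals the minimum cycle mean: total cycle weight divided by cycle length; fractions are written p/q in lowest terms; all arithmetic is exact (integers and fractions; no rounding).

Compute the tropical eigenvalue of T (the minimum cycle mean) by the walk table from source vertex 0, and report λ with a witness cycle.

q=0: [0, ∞, ∞]
q=1: [7, 2, 12]
q=2: [8, 0, -6]
q=3: [-10, -2, -8]
Optimal cycle mean attained by: cycle 0->1->2->0, total 2 + (-8) + (-4), length 3.
Answer: λ = -10/3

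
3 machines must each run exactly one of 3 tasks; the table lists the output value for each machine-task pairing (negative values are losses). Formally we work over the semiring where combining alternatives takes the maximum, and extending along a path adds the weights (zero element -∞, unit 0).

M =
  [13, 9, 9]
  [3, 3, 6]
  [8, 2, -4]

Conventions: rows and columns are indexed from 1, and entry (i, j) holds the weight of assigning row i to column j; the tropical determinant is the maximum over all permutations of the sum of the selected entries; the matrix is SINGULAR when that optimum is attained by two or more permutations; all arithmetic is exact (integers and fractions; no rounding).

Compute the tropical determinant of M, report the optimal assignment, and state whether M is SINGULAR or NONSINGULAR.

σ = (1, 2, 3): 13 + 3 + (-4) = 12
σ = (1, 3, 2): 13 + 6 + 2 = 21
σ = (2, 1, 3): 9 + 3 + (-4) = 8
σ = (2, 3, 1): 9 + 6 + 8 = 23
σ = (3, 1, 2): 9 + 3 + 2 = 14
σ = (3, 2, 1): 9 + 3 + 8 = 20
Optimal value attained by: σ = (2, 3, 1).
Answer: det⊕(M) = 23; verdict: NONSINGULAR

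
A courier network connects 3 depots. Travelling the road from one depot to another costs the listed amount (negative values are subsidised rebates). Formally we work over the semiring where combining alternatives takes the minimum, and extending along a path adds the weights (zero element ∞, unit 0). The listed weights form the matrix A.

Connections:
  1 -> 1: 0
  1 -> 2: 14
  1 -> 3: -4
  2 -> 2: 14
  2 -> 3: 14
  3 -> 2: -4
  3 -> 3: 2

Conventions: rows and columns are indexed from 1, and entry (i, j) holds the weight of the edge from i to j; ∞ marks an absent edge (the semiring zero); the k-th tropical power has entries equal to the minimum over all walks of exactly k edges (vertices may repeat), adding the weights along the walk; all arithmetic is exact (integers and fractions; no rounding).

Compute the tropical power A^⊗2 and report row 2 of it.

A^⊗2:
  [0, -8, -4]
  [∞, 10, 16]
  [∞, -2, 4]
Answer: row 2 of A^⊗2 = [∞, 10, 16]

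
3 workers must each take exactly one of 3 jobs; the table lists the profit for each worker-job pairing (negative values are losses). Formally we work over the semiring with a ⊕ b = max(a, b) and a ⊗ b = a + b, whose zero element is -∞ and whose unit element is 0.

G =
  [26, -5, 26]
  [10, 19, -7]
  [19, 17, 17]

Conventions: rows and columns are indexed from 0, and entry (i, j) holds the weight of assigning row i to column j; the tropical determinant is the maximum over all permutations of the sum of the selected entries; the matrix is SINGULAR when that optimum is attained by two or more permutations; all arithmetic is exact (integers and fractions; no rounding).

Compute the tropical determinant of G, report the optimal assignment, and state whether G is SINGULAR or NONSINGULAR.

σ = (0, 1, 2): 26 + 19 + 17 = 62
σ = (0, 2, 1): 26 + (-7) + 17 = 36
σ = (1, 0, 2): (-5) + 10 + 17 = 22
σ = (1, 2, 0): (-5) + (-7) + 19 = 7
σ = (2, 0, 1): 26 + 10 + 17 = 53
σ = (2, 1, 0): 26 + 19 + 19 = 64
Optimal value attained by: σ = (2, 1, 0).
Answer: det⊕(G) = 64; verdict: NONSINGULAR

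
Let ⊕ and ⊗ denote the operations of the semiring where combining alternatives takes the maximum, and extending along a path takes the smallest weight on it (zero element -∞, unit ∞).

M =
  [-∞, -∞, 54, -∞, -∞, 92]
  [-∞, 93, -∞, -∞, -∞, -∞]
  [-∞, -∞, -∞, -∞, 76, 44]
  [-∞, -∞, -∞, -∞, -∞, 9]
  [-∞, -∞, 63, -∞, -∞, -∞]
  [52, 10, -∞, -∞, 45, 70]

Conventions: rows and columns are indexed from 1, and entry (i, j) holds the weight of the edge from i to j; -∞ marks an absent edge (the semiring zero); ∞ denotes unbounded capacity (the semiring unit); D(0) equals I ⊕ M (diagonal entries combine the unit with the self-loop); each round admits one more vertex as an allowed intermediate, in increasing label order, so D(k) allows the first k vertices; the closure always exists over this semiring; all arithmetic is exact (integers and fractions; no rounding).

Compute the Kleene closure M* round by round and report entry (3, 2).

D(0):
  [∞, -∞, 54, -∞, -∞, 92]
  [-∞, ∞, -∞, -∞, -∞, -∞]
  [-∞, -∞, ∞, -∞, 76, 44]
  [-∞, -∞, -∞, ∞, -∞, 9]
  [-∞, -∞, 63, -∞, ∞, -∞]
  [52, 10, -∞, -∞, 45, ∞]
D(1):
  [∞, -∞, 54, -∞, -∞, 92]
  [-∞, ∞, -∞, -∞, -∞, -∞]
  [-∞, -∞, ∞, -∞, 76, 44]
  [-∞, -∞, -∞, ∞, -∞, 9]
  [-∞, -∞, 63, -∞, ∞, -∞]
  [52, 10, 52, -∞, 45, ∞]
D(2):
  [∞, -∞, 54, -∞, -∞, 92]
  [-∞, ∞, -∞, -∞, -∞, -∞]
  [-∞, -∞, ∞, -∞, 76, 44]
  [-∞, -∞, -∞, ∞, -∞, 9]
  [-∞, -∞, 63, -∞, ∞, -∞]
  [52, 10, 52, -∞, 45, ∞]
D(3):
  [∞, -∞, 54, -∞, 54, 92]
  [-∞, ∞, -∞, -∞, -∞, -∞]
  [-∞, -∞, ∞, -∞, 76, 44]
  [-∞, -∞, -∞, ∞, -∞, 9]
  [-∞, -∞, 63, -∞, ∞, 44]
  [52, 10, 52, -∞, 52, ∞]
D(4):
  [∞, -∞, 54, -∞, 54, 92]
  [-∞, ∞, -∞, -∞, -∞, -∞]
  [-∞, -∞, ∞, -∞, 76, 44]
  [-∞, -∞, -∞, ∞, -∞, 9]
  [-∞, -∞, 63, -∞, ∞, 44]
  [52, 10, 52, -∞, 52, ∞]
D(5):
  [∞, -∞, 54, -∞, 54, 92]
  [-∞, ∞, -∞, -∞, -∞, -∞]
  [-∞, -∞, ∞, -∞, 76, 44]
  [-∞, -∞, -∞, ∞, -∞, 9]
  [-∞, -∞, 63, -∞, ∞, 44]
  [52, 10, 52, -∞, 52, ∞]
D(6):
  [∞, 10, 54, -∞, 54, 92]
  [-∞, ∞, -∞, -∞, -∞, -∞]
  [44, 10, ∞, -∞, 76, 44]
  [9, 9, 9, ∞, 9, 9]
  [44, 10, 63, -∞, ∞, 44]
  [52, 10, 52, -∞, 52, ∞]
Answer: M*[3][2] = 10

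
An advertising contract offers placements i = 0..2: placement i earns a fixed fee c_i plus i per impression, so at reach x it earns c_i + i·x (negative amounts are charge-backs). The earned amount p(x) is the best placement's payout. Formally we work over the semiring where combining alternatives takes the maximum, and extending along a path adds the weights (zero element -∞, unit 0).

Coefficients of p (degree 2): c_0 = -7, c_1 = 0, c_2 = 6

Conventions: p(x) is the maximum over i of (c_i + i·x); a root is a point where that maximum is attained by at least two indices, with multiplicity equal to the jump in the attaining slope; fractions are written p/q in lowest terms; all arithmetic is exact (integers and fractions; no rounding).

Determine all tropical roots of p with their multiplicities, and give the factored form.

hull edge (i=0, c=-7) to (i=1, c=0): slope 7, span 1
hull edge (i=1, c=0) to (i=2, c=6): slope 6, span 1
Factored form: p(x) = 6 ⊗ (x ⊕ (-7)) ⊗ (x ⊕ (-6))
Answer: roots = -7 (mult 1), -6 (mult 1)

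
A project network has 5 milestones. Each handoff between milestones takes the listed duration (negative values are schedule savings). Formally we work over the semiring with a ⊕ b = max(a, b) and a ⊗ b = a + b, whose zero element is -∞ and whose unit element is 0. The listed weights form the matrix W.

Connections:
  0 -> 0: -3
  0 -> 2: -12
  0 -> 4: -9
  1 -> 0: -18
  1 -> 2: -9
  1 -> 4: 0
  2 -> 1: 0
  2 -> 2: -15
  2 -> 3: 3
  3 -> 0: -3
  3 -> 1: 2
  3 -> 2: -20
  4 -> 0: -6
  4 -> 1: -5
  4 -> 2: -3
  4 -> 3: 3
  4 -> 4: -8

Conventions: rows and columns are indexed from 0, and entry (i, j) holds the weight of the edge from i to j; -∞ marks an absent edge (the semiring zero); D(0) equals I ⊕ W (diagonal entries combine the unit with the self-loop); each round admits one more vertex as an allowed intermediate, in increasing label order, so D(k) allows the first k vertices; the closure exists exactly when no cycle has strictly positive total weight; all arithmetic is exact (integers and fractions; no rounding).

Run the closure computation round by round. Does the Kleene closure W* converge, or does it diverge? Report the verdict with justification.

D(0):
  [0, -∞, -12, -∞, -9]
  [-18, 0, -9, -∞, 0]
  [-∞, 0, 0, 3, -∞]
  [-3, 2, -20, 0, -∞]
  [-6, -5, -3, 3, 0]
D(1):
  [0, -∞, -12, -∞, -9]
  [-18, 0, -9, -∞, 0]
  [-∞, 0, 0, 3, -∞]
  [-3, 2, -15, 0, -12]
  [-6, -5, -3, 3, 0]
D(2):
  [0, -∞, -12, -∞, -9]
  [-18, 0, -9, -∞, 0]
  [-18, 0, 0, 3, 0]
  [-3, 2, -7, 0, 2]
  [-6, -5, -3, 3, 0]
D(3):
  [0, -12, -12, -9, -9]
  [-18, 0, -9, -6, 0]
  [-18, 0, 0, 3, 0]
  [-3, 2, -7, 0, 2]
  [-6, -3, -3, 3, 0]
Detection: at round 4, diagonal entry (4, 4) turns strictly positive.
Key observation: the cycle 4->2->3->1->4 has total weight (-3) + 3 + 2 + 0, which is strictly positive.
Answer: DIVERGES — positive cycle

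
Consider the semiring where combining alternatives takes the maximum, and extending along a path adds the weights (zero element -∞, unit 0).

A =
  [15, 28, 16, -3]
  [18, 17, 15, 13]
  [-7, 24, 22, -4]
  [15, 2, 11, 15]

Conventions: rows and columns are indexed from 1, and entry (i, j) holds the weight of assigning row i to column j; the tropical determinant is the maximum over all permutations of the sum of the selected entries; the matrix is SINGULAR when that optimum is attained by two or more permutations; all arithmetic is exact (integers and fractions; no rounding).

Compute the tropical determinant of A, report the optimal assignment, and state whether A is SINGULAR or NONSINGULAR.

σ = (1, 2, 3, 4): 15 + 17 + 22 + 15 = 69
σ = (1, 2, 4, 3): 15 + 17 + (-4) + 11 = 39
σ = (1, 3, 2, 4): 15 + 15 + 24 + 15 = 69
σ = (1, 3, 4, 2): 15 + 15 + (-4) + 2 = 28
σ = (1, 4, 2, 3): 15 + 13 + 24 + 11 = 63
σ = (1, 4, 3, 2): 15 + 13 + 22 + 2 = 52
σ = (2, 1, 3, 4): 28 + 18 + 22 + 15 = 83
σ = (2, 1, 4, 3): 28 + 18 + (-4) + 11 = 53
σ = (2, 3, 1, 4): 28 + 15 + (-7) + 15 = 51
σ = (2, 3, 4, 1): 28 + 15 + (-4) + 15 = 54
σ = (2, 4, 1, 3): 28 + 13 + (-7) + 11 = 45
σ = (2, 4, 3, 1): 28 + 13 + 22 + 15 = 78
σ = (3, 1, 2, 4): 16 + 18 + 24 + 15 = 73
σ = (3, 1, 4, 2): 16 + 18 + (-4) + 2 = 32
σ = (3, 2, 1, 4): 16 + 17 + (-7) + 15 = 41
σ = (3, 2, 4, 1): 16 + 17 + (-4) + 15 = 44
σ = (3, 4, 1, 2): 16 + 13 + (-7) + 2 = 24
σ = (3, 4, 2, 1): 16 + 13 + 24 + 15 = 68
σ = (4, 1, 2, 3): (-3) + 18 + 24 + 11 = 50
σ = (4, 1, 3, 2): (-3) + 18 + 22 + 2 = 39
σ = (4, 2, 1, 3): (-3) + 17 + (-7) + 11 = 18
σ = (4, 2, 3, 1): (-3) + 17 + 22 + 15 = 51
σ = (4, 3, 1, 2): (-3) + 15 + (-7) + 2 = 7
σ = (4, 3, 2, 1): (-3) + 15 + 24 + 15 = 51
Optimal value attained by: σ = (2, 1, 3, 4).
Answer: det⊕(A) = 83; verdict: NONSINGULAR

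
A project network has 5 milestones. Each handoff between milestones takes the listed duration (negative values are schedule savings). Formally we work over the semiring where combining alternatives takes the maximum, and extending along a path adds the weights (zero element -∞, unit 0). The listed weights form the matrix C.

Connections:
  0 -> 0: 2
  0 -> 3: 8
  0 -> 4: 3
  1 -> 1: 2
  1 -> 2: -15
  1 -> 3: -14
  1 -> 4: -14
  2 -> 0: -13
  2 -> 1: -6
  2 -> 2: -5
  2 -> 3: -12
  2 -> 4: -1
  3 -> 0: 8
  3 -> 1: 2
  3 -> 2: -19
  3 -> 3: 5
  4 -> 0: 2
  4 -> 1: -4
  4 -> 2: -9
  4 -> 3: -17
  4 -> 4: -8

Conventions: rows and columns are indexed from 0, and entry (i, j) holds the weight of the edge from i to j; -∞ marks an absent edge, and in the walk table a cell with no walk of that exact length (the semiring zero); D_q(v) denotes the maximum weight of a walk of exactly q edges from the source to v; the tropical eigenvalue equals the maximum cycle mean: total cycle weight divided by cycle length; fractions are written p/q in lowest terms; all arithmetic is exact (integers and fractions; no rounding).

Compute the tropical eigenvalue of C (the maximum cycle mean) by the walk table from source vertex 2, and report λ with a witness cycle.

q=0: [-∞, -∞, 0, -∞, -∞]
q=1: [-13, -6, -5, -12, -1]
q=2: [1, -4, -10, -5, -6]
q=3: [3, -2, -15, 9, 4]
q=4: [17, 11, -5, 14, 6]
q=5: [22, 16, -3, 25, 20]
Optimal cycle mean attained by: cycle 0->3->0, total 8 + 8, length 2.
Answer: λ = 8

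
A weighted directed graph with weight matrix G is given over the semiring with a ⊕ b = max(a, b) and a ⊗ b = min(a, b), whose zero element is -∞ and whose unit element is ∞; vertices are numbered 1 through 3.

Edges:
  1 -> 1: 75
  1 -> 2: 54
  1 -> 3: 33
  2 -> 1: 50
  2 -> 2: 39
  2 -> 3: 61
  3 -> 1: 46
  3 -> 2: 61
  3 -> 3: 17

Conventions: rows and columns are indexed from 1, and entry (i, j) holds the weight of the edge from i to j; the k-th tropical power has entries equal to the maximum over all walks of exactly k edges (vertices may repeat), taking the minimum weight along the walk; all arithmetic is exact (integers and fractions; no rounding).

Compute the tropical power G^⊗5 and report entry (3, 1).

G^⊗2:
  [75, 54, 54]
  [50, 61, 39]
  [50, 46, 61]
G^⊗3:
  [75, 54, 54]
  [50, 50, 61]
  [50, 61, 46]
G^⊗4:
  [75, 54, 54]
  [50, 61, 50]
  [50, 50, 61]
G^⊗5:
  [75, 54, 54]
  [50, 50, 61]
  [50, 61, 50]
Key observation: the optimum is the walk 3->2->1->1->1->1, with weight 61 min 50 min 75 min 75 min 75 = 50.
Optimal value attained by: walk 3->2->1->1->1->1.
Answer: (G^⊗5)[3][1] = 50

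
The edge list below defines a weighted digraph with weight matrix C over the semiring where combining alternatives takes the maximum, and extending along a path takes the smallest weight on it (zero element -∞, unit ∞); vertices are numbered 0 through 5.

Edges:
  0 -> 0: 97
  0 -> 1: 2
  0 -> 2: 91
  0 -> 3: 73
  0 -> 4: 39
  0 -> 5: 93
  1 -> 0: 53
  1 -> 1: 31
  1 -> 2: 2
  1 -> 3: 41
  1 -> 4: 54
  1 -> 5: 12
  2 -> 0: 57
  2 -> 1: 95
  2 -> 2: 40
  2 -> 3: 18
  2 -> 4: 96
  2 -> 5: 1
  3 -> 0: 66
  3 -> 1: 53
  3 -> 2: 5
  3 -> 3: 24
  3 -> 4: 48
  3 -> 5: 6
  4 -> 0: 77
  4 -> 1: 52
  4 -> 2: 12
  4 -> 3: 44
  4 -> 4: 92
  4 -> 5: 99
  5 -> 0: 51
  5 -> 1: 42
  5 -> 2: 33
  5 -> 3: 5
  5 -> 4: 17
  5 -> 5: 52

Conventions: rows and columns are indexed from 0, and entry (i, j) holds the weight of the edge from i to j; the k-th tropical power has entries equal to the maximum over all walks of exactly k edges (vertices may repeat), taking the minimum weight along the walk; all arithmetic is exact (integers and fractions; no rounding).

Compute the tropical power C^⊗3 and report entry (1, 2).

C^⊗2:
  [97, 91, 91, 73, 91, 93]
  [54, 52, 53, 53, 54, 54]
  [77, 52, 57, 57, 92, 96]
  [66, 48, 66, 66, 53, 66]
  [77, 52, 77, 73, 92, 92]
  [51, 42, 51, 51, 42, 52]
C^⊗3:
  [97, 91, 91, 73, 91, 93]
  [54, 53, 54, 54, 54, 54]
  [77, 57, 77, 73, 92, 92]
  [66, 66, 66, 66, 66, 66]
  [77, 77, 77, 73, 92, 92]
  [51, 51, 51, 51, 51, 52]
Key observation: the optimum is the walk 1->4->0->2, with weight 54 min 77 min 91 = 54.
Optimal value attained by: walk 1->4->0->2.
Answer: (C^⊗3)[1][2] = 54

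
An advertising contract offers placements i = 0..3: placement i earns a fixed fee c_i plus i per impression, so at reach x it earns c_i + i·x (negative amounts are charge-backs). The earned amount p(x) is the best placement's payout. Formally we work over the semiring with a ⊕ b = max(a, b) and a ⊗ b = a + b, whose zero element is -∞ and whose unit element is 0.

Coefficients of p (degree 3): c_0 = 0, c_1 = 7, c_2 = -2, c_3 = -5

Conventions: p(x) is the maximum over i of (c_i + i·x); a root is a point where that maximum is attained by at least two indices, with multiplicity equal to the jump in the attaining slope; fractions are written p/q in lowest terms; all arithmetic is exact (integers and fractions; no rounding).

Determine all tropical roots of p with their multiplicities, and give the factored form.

hull edge (i=0, c=0) to (i=1, c=7): slope 7, span 1
hull edge (i=1, c=7) to (i=3, c=-5): slope -6, span 2
Factored form: p(x) = -5 ⊗ (x ⊕ (-7)) ⊗ (x ⊕ 6) ⊗ (x ⊕ 6)
Answer: roots = -7 (mult 1), 6 (mult 2)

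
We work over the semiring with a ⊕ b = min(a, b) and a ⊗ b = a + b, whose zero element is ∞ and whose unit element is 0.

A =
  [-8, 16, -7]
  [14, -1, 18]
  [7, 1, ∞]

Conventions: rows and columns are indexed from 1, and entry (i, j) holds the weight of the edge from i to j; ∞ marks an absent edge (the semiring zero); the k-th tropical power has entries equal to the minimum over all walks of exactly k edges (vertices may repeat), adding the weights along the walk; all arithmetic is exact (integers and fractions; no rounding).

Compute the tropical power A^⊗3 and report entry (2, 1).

A^⊗2:
  [-16, -6, -15]
  [6, -2, 7]
  [-1, 0, 0]
A^⊗3:
  [-24, -14, -23]
  [-2, -3, -1]
  [-9, -1, -8]
Key observation: the optimum is the walk 2->1->1->1, with weight 14 + (-8) + (-8) = -2.
Optimal value attained by: walk 2->1->1->1.
Answer: (A^⊗3)[2][1] = -2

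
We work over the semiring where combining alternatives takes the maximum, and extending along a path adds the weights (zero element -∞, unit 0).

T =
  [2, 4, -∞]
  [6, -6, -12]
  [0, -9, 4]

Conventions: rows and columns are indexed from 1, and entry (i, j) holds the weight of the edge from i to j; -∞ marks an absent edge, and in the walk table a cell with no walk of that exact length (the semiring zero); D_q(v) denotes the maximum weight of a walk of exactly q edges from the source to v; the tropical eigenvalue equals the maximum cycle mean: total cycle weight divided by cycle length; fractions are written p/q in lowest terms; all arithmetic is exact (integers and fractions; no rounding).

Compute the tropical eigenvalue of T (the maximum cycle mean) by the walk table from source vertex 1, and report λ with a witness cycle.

q=0: [0, -∞, -∞]
q=1: [2, 4, -∞]
q=2: [10, 6, -8]
q=3: [12, 14, -4]
Optimal cycle mean attained by: cycle 1->2->1, total 4 + 6, length 2.
Answer: λ = 5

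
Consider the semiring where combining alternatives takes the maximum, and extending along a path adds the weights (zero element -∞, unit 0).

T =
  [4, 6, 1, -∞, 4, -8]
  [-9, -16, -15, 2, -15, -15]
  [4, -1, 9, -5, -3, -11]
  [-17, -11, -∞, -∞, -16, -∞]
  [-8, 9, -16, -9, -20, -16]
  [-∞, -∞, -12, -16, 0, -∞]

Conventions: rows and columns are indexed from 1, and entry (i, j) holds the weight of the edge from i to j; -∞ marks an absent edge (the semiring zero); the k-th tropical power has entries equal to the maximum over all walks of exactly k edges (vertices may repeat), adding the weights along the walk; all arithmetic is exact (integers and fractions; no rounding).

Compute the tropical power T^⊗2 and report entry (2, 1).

T^⊗2:
  [8, 13, 10, 8, 8, -4]
  [-5, -3, -6, -14, -5, -17]
  [13, 10, 18, 4, 8, -2]
  [-13, -7, -16, -9, -13, -25]
  [0, -2, -6, 11, -4, -6]
  [-8, 9, -3, -9, -15, -16]
Key observation: the optimum is the walk 2->1->1, with weight (-9) + 4 = -5.
Optimal value attained by: walk 2->1->1.
Answer: (T^⊗2)[2][1] = -5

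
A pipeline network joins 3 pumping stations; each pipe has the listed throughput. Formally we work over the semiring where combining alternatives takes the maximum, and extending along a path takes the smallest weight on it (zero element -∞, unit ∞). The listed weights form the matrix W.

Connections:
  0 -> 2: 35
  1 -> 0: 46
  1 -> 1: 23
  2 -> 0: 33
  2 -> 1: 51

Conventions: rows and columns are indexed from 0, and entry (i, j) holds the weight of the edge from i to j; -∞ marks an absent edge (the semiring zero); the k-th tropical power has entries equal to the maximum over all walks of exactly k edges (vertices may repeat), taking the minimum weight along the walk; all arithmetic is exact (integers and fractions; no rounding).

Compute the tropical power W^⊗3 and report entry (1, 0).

W^⊗2:
  [33, 35, -∞]
  [23, 23, 35]
  [46, 23, 33]
W^⊗3:
  [35, 23, 33]
  [33, 35, 23]
  [33, 33, 35]
Key observation: the optimum is the walk 1->0->2->0, with weight 46 min 35 min 33 = 33.
Optimal value attained by: walk 1->0->2->0.
Answer: (W^⊗3)[1][0] = 33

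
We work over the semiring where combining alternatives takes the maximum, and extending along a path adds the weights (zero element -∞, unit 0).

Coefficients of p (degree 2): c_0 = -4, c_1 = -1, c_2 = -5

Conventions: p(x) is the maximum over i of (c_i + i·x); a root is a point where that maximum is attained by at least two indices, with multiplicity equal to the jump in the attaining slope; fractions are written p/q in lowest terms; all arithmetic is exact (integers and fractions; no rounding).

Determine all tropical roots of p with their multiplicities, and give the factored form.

hull edge (i=0, c=-4) to (i=1, c=-1): slope 3, span 1
hull edge (i=1, c=-1) to (i=2, c=-5): slope -4, span 1
Factored form: p(x) = -5 ⊗ (x ⊕ (-3)) ⊗ (x ⊕ 4)
Answer: roots = -3 (mult 1), 4 (mult 1)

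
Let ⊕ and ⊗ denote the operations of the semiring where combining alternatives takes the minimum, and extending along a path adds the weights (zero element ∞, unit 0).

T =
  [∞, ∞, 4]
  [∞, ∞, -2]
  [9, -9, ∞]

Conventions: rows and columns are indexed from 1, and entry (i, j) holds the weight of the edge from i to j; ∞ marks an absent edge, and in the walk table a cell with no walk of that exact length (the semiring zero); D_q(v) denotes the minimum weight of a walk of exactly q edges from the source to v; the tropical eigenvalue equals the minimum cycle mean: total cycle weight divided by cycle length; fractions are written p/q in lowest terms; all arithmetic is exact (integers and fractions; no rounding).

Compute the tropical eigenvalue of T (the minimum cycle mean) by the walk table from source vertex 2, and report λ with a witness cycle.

q=0: [∞, 0, ∞]
q=1: [∞, ∞, -2]
q=2: [7, -11, ∞]
q=3: [∞, ∞, -13]
Optimal cycle mean attained by: cycle 2->3->2, total (-2) + (-9), length 2.
Answer: λ = -11/2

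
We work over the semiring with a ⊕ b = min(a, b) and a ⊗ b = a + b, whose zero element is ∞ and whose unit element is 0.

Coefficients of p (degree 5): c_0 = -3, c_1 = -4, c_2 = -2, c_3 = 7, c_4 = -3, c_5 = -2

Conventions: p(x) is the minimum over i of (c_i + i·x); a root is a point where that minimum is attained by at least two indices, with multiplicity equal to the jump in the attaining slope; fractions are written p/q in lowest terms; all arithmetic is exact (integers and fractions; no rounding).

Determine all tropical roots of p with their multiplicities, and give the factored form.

hull edge (i=0, c=-3) to (i=1, c=-4): slope -1, span 1
hull edge (i=1, c=-4) to (i=4, c=-3): slope 1/3, span 3
hull edge (i=4, c=-3) to (i=5, c=-2): slope 1, span 1
Factored form: p(x) = -2 ⊗ (x ⊕ (-1)) ⊗ (x ⊕ (-1/3)) ⊗ (x ⊕ (-1/3)) ⊗ (x ⊕ (-1/3)) ⊗ (x ⊕ 1)
Answer: roots = -1 (mult 1), -1/3 (mult 3), 1 (mult 1)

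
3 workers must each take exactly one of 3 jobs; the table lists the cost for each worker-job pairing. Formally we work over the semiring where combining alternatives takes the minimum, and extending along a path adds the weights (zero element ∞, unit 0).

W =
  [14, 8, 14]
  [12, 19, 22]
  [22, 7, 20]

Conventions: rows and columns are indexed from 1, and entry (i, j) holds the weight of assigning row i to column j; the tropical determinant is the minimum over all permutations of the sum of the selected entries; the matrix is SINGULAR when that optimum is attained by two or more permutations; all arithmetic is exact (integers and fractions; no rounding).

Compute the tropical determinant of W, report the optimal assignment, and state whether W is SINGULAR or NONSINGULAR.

σ = (1, 2, 3): 14 + 19 + 20 = 53
σ = (1, 3, 2): 14 + 22 + 7 = 43
σ = (2, 1, 3): 8 + 12 + 20 = 40
σ = (2, 3, 1): 8 + 22 + 22 = 52
σ = (3, 1, 2): 14 + 12 + 7 = 33
σ = (3, 2, 1): 14 + 19 + 22 = 55
Optimal value attained by: σ = (3, 1, 2).
Answer: det⊕(W) = 33; verdict: NONSINGULAR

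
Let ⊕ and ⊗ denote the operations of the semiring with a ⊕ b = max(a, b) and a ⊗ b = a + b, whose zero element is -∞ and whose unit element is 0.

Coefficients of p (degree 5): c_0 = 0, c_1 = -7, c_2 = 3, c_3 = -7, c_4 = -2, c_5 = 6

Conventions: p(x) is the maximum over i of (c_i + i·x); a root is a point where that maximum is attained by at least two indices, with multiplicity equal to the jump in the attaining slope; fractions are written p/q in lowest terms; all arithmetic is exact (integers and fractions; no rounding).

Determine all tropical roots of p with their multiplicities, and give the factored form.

hull edge (i=0, c=0) to (i=2, c=3): slope 3/2, span 2
hull edge (i=2, c=3) to (i=5, c=6): slope 1, span 3
Factored form: p(x) = 6 ⊗ (x ⊕ (-3/2)) ⊗ (x ⊕ (-3/2)) ⊗ (x ⊕ (-1)) ⊗ (x ⊕ (-1)) ⊗ (x ⊕ (-1))
Answer: roots = -3/2 (mult 2), -1 (mult 3)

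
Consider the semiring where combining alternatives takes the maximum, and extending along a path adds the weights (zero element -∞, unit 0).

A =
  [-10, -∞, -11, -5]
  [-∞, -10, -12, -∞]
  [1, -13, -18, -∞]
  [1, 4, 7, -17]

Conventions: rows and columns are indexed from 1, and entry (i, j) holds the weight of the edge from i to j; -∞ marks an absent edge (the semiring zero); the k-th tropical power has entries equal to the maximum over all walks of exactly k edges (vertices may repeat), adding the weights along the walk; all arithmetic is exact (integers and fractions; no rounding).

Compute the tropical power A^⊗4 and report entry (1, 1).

A^⊗2:
  [-4, -1, 2, -15]
  [-11, -20, -22, -∞]
  [-9, -23, -10, -4]
  [8, -6, -8, -4]
A^⊗3:
  [3, -11, -8, -9]
  [-21, -30, -22, -16]
  [-3, 0, 3, -14]
  [-2, 0, 3, 3]
A^⊗4:
  [-7, -5, -2, -2]
  [-15, -12, -9, -26]
  [4, -10, -7, -8]
  [4, 7, 10, -7]
Key observation: the optimum is the walk 1->1->4->3->1, with weight (-10) + (-5) + 7 + 1 = -7.
Optimal value attained by: walk 1->1->4->3->1.
Answer: (A^⊗4)[1][1] = -7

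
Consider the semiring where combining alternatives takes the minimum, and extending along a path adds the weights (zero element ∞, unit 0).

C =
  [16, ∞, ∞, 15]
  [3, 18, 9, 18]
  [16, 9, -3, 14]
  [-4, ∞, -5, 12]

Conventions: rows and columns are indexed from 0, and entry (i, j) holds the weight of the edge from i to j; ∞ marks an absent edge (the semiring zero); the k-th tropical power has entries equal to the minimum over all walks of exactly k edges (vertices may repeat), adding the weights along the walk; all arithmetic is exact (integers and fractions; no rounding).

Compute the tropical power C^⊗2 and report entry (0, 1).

C^⊗2:
  [11, ∞, 10, 27]
  [14, 18, 6, 18]
  [10, 6, -6, 11]
  [8, 4, -8, 9]
Key observation: no walk of exactly 2 edges connects these vertices, so the entry is the semiring zero.
Answer: (C^⊗2)[0][1] = ∞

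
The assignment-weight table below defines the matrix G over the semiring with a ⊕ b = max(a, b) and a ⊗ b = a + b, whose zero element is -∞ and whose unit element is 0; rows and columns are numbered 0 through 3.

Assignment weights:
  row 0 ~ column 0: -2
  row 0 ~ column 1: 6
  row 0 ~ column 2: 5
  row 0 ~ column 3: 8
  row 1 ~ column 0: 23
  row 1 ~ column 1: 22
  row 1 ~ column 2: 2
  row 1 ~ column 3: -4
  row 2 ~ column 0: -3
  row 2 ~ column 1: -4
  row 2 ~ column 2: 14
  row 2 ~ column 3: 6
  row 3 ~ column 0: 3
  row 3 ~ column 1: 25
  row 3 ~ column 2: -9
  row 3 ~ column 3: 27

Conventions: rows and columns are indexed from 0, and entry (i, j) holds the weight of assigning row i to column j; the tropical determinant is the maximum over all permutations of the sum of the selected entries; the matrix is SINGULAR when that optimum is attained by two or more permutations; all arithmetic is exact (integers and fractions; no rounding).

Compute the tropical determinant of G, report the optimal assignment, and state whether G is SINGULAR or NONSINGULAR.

σ = (0, 1, 2, 3): (-2) + 22 + 14 + 27 = 61
σ = (0, 1, 3, 2): (-2) + 22 + 6 + (-9) = 17
σ = (0, 2, 1, 3): (-2) + 2 + (-4) + 27 = 23
σ = (0, 2, 3, 1): (-2) + 2 + 6 + 25 = 31
σ = (0, 3, 1, 2): (-2) + (-4) + (-4) + (-9) = -19
σ = (0, 3, 2, 1): (-2) + (-4) + 14 + 25 = 33
σ = (1, 0, 2, 3): 6 + 23 + 14 + 27 = 70
σ = (1, 0, 3, 2): 6 + 23 + 6 + (-9) = 26
σ = (1, 2, 0, 3): 6 + 2 + (-3) + 27 = 32
σ = (1, 2, 3, 0): 6 + 2 + 6 + 3 = 17
σ = (1, 3, 0, 2): 6 + (-4) + (-3) + (-9) = -10
σ = (1, 3, 2, 0): 6 + (-4) + 14 + 3 = 19
σ = (2, 0, 1, 3): 5 + 23 + (-4) + 27 = 51
σ = (2, 0, 3, 1): 5 + 23 + 6 + 25 = 59
σ = (2, 1, 0, 3): 5 + 22 + (-3) + 27 = 51
σ = (2, 1, 3, 0): 5 + 22 + 6 + 3 = 36
σ = (2, 3, 0, 1): 5 + (-4) + (-3) + 25 = 23
σ = (2, 3, 1, 0): 5 + (-4) + (-4) + 3 = 0
σ = (3, 0, 1, 2): 8 + 23 + (-4) + (-9) = 18
σ = (3, 0, 2, 1): 8 + 23 + 14 + 25 = 70
σ = (3, 1, 0, 2): 8 + 22 + (-3) + (-9) = 18
σ = (3, 1, 2, 0): 8 + 22 + 14 + 3 = 47
σ = (3, 2, 0, 1): 8 + 2 + (-3) + 25 = 32
σ = (3, 2, 1, 0): 8 + 2 + (-4) + 3 = 9
Optimal value attained by: σ = (1, 0, 2, 3).
Answer: det⊕(G) = 70; verdict: SINGULAR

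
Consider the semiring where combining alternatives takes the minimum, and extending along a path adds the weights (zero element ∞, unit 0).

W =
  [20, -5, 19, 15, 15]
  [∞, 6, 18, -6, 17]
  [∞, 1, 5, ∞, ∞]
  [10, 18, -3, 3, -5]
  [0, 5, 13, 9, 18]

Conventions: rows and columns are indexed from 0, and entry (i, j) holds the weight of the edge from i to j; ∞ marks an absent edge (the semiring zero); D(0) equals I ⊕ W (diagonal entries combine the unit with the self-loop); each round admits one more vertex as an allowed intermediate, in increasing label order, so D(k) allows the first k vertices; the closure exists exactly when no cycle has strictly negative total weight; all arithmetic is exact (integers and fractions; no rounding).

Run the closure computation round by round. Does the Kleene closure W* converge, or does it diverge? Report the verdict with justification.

D(0):
  [0, -5, 19, 15, 15]
  [∞, 0, 18, -6, 17]
  [∞, 1, 0, ∞, ∞]
  [10, 18, -3, 0, -5]
  [0, 5, 13, 9, 0]
D(1):
  [0, -5, 19, 15, 15]
  [∞, 0, 18, -6, 17]
  [∞, 1, 0, ∞, ∞]
  [10, 5, -3, 0, -5]
  [0, -5, 13, 9, 0]
Detection: at round 2, diagonal entry (3, 3) turns strictly negative.
Key observation: the cycle 3->0->1->3 has total weight 10 + (-5) + (-6), which is strictly negative.
Answer: DIVERGES — negative cycle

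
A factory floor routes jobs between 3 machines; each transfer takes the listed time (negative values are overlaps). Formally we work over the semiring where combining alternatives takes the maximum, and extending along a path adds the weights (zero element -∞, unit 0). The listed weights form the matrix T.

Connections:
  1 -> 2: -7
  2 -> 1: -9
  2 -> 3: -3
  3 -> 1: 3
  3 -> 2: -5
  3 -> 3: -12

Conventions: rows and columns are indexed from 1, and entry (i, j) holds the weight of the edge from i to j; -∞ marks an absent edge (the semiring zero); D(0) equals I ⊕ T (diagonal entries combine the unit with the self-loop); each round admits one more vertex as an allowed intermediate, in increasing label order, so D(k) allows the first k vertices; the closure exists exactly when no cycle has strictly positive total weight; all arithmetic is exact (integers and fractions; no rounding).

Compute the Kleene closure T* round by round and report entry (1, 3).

D(0):
  [0, -7, -∞]
  [-9, 0, -3]
  [3, -5, 0]
D(1):
  [0, -7, -∞]
  [-9, 0, -3]
  [3, -4, 0]
D(2):
  [0, -7, -10]
  [-9, 0, -3]
  [3, -4, 0]
D(3):
  [0, -7, -10]
  [0, 0, -3]
  [3, -4, 0]
Answer: T*[1][3] = -10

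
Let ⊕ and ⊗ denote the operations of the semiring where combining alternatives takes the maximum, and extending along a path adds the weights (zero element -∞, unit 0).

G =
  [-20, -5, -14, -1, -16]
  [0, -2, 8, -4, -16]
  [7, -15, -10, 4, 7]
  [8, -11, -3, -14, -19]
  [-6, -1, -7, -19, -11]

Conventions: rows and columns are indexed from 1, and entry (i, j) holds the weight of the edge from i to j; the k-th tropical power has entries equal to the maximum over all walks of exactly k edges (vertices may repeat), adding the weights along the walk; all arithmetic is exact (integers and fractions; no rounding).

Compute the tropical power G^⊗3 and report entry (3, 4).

G^⊗2:
  [7, -7, 3, -9, -7]
  [15, -4, 6, 12, 15]
  [12, 6, 1, 6, -3]
  [4, 3, -3, 7, 4]
  [0, -3, 7, -3, 0]
G^⊗3:
  [10, 2, 1, 7, 10]
  [20, 14, 9, 14, 13]
  [14, 7, 14, 11, 8]
  [15, 3, 11, 3, 4]
  [14, -1, 5, 11, 14]
Key observation: the optimum is the walk 3->4->1->4, with weight 4 + 8 + (-1) = 11.
Optimal value attained by: walk 3->4->1->4.
Answer: (G^⊗3)[3][4] = 11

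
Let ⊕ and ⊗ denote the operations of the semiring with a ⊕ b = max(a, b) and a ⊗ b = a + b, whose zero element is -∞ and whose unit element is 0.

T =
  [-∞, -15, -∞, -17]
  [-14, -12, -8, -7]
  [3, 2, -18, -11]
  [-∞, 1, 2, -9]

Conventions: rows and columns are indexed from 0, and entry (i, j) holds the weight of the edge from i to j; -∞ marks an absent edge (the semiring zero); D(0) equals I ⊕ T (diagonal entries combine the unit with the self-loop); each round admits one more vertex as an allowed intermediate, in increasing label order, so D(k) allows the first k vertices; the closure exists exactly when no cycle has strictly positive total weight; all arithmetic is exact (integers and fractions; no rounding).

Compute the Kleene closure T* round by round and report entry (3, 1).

D(0):
  [0, -15, -∞, -17]
  [-14, 0, -8, -7]
  [3, 2, 0, -11]
  [-∞, 1, 2, 0]
D(1):
  [0, -15, -∞, -17]
  [-14, 0, -8, -7]
  [3, 2, 0, -11]
  [-∞, 1, 2, 0]
D(2):
  [0, -15, -23, -17]
  [-14, 0, -8, -7]
  [3, 2, 0, -5]
  [-13, 1, 2, 0]
D(3):
  [0, -15, -23, -17]
  [-5, 0, -8, -7]
  [3, 2, 0, -5]
  [5, 4, 2, 0]
D(4):
  [0, -13, -15, -17]
  [-2, 0, -5, -7]
  [3, 2, 0, -5]
  [5, 4, 2, 0]
Answer: T*[3][1] = 4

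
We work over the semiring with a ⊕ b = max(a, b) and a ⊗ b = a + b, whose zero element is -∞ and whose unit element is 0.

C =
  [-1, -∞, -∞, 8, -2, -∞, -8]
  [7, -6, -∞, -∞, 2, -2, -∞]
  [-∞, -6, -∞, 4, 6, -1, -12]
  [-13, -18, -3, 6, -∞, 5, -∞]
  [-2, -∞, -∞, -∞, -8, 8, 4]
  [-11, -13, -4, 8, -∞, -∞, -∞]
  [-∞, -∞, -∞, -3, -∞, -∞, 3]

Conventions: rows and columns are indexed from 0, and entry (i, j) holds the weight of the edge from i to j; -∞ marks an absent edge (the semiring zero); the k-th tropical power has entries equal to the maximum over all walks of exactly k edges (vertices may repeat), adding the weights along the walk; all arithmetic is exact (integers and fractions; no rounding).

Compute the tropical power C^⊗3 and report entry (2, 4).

C^⊗2:
  [-2, -10, 5, 14, -3, 13, 2]
  [6, -12, -6, 15, 5, 10, 6]
  [4, -12, 1, 10, -2, 14, 10]
  [-6, -8, 3, 13, 3, 11, -15]
  [-3, -5, 4, 16, -4, 0, 7]
  [-5, -10, 5, 14, 2, 13, -16]
  [-16, -21, -6, 3, -∞, 2, 6]
C^⊗3:
  [2, 0, 11, 21, 11, 19, 5]
  [5, -3, 12, 21, 4, 20, 9]
  [3, 1, 10, 22, 7, 15, 13]
  [1, -2, 10, 19, 9, 18, 7]
  [3, -2, 13, 22, 10, 21, 10]
  [2, 0, 11, 21, 11, 19, 6]
  [-9, -11, 0, 10, 0, 8, 9]
Key observation: the optimum is the walk 2->3->2->4, with weight 4 + (-3) + 6 = 7.
Optimal value attained by: walk 2->3->2->4.
Answer: (C^⊗3)[2][4] = 7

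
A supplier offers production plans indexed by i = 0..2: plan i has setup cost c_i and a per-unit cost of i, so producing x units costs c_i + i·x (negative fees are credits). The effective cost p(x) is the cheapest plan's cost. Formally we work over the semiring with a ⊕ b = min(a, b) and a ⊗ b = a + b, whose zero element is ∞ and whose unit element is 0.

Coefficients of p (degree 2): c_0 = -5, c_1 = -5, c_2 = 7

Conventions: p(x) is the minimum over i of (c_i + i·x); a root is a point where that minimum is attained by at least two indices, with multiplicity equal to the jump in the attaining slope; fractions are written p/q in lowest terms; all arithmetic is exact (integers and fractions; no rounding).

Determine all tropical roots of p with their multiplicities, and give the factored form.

hull edge (i=0, c=-5) to (i=1, c=-5): slope 0, span 1
hull edge (i=1, c=-5) to (i=2, c=7): slope 12, span 1
Factored form: p(x) = 7 ⊗ (x ⊕ (-12)) ⊗ (x ⊕ 0)
Answer: roots = -12 (mult 1), 0 (mult 1)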